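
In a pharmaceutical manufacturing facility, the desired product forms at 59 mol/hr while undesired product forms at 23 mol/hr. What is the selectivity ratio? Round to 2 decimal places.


S = desired product rate / undesired product rate
S = 59 / 23
S = 2.57


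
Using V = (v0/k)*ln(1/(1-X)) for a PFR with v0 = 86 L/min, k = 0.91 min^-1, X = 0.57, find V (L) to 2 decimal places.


V = (v0/k) * ln(1/(1-X))
V = (86/0.91) * ln(1/(1-0.57))
V = 94.505495 * ln(2.325581)
V = 94.505495 * 0.84397
V = 79.76 L


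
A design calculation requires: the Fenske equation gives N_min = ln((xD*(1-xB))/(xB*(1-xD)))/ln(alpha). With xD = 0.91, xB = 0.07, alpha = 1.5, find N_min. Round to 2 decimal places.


N_min = ln((xD*(1-xB))/(xB*(1-xD))) / ln(alpha)
Numerator inside ln: 0.8463 / 0.0063 = 134.333333
ln(134.333333) = 4.900324
ln(alpha) = ln(1.5) = 0.405465
N_min = 4.900324 / 0.405465 = 12.09


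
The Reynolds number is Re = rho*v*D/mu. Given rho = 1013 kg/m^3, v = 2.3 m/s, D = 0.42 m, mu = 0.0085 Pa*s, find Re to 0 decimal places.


Re = rho * v * D / mu
Re = 1013 * 2.3 * 0.42 / 0.0085
Re = 978.558 / 0.0085
Re = 115124


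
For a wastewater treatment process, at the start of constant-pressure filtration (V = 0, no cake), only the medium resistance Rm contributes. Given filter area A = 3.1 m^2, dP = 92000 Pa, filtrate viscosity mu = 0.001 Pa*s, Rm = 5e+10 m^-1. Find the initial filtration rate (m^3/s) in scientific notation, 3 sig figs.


rate = A * dP / (mu * Rm)
rate = 3.1 * 92000 / (0.001 * 5e+10)
rate = 285200.0 / 5.000e+07
rate = 5.70e-03 m^3/s


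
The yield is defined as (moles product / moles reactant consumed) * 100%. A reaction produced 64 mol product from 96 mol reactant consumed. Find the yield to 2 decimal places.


Yield = (moles product / moles consumed) * 100%
Yield = (64 / 96) * 100
Yield = 0.6667 * 100
Yield = 66.67%


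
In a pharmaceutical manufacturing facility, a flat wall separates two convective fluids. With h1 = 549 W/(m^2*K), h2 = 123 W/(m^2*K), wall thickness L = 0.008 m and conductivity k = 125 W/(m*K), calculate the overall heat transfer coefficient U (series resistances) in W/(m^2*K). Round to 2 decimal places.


1/U = 1/h1 + L/k + 1/h2
1/U = 1/549 + 0.008/125 + 1/123
1/U = 0.0018214936 + 6.4e-05 + 0.0081300813
1/U = 0.0100155749
U = 99.84 W/(m^2*K)


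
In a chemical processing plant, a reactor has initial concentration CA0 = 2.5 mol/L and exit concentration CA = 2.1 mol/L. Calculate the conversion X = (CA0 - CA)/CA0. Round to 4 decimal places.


X = (CA0 - CA) / CA0
X = (2.5 - 2.1) / 2.5
X = 0.4 / 2.5
X = 0.1600


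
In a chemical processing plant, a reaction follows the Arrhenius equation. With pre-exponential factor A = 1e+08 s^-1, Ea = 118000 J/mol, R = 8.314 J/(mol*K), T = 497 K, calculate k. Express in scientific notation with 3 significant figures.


k = A * exp(-Ea/(R*T))
k = 1e+08 * exp(-118000 / (8.314 * 497))
k = 1e+08 * exp(-28.557198)
k = 3.96e-05


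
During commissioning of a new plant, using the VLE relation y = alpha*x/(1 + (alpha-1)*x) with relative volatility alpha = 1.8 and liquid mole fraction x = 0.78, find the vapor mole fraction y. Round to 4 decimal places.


y = alpha*x / (1 + (alpha-1)*x)
y = 1.8*0.78 / (1 + (1.8-1)*0.78)
y = 1.404 / (1 + 0.624)
y = 1.404 / 1.624
y = 0.8645


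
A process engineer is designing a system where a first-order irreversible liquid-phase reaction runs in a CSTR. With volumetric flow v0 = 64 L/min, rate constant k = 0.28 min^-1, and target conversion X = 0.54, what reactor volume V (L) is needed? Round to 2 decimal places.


V = v0 * X / (k * (1 - X))
V = 64 * 0.54 / (0.28 * (1 - 0.54))
V = 34.56 / (0.28 * 0.46)
V = 34.56 / 0.1288
V = 268.32 L


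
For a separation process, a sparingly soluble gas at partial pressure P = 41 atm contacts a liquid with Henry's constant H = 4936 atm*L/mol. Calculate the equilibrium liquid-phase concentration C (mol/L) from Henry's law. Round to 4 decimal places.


C = P / H
C = 41 / 4936
C = 0.0083 mol/L


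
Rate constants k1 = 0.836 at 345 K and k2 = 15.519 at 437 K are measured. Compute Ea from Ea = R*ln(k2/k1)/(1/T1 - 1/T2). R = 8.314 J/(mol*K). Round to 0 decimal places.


Ea = R * ln(k2/k1) / (1/T1 - 1/T2)
ln(k2/k1) = ln(15.519/0.836) = 2.9211917
1/T1 - 1/T2 = 1/345 - 1/437 = 0.000610221205
Ea = 8.314 * 2.9211917 / 0.000610221205
Ea = 39800 J/mol


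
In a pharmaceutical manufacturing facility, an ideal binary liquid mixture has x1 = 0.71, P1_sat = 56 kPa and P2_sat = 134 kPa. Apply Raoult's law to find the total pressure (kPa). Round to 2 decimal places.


P = x1*P1_sat + x2*P2_sat
x2 = 1 - x1 = 1 - 0.71 = 0.29
P = 0.71*56 + 0.29*134
P = 39.76 + 38.86
P = 78.62 kPa


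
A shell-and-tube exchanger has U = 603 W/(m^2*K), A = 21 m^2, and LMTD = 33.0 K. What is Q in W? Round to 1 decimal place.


Q = U * A * LMTD
Q = 603 * 21 * 33.0
Q = 417879.0 W


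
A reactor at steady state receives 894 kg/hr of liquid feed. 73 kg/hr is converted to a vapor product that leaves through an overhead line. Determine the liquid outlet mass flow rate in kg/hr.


Steady-state mass balance on the main outlet: F_out = F_in - F_removed
F_out = 894 - 73
F_out = 821 kg/hr


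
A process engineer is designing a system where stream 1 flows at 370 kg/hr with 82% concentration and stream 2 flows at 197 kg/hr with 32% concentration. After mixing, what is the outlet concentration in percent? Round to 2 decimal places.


Mass balance on solute: F1*x1 + F2*x2 = F3*x3
F3 = F1 + F2 = 370 + 197 = 567 kg/hr
x3 = (F1*x1 + F2*x2)/F3
x3 = (370*0.82 + 197*0.32) / 567
x3 = 64.63%


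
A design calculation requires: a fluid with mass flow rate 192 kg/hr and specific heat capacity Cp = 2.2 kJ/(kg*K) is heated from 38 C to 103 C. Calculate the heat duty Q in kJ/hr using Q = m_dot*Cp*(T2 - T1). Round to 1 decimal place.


Q = m_dot * Cp * (T2 - T1)
Q = 192 * 2.2 * (103 - 38)
Q = 192 * 2.2 * 65
Q = 27456.0 kJ/hr


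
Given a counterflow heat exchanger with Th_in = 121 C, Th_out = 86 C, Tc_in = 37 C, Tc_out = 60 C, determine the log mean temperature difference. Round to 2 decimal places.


dT1 = Th_in - Tc_out = 121 - 60 = 61
dT2 = Th_out - Tc_in = 86 - 37 = 49
LMTD = (dT1 - dT2) / ln(dT1/dT2)
LMTD = (61 - 49) / ln(61/49)
LMTD = 54.78 K


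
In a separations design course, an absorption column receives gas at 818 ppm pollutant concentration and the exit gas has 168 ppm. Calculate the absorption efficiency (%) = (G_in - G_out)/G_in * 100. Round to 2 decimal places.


Efficiency = (G_in - G_out) / G_in * 100%
Efficiency = (818 - 168) / 818 * 100
Efficiency = 650 / 818 * 100
Efficiency = 79.46%


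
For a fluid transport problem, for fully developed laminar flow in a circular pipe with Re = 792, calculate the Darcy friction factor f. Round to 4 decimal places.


f = 64 / Re
f = 64 / 792
f = 0.0808


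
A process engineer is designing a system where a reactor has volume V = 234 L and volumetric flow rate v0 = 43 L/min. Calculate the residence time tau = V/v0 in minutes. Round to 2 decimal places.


tau = V / v0
tau = 234 / 43
tau = 5.44 min


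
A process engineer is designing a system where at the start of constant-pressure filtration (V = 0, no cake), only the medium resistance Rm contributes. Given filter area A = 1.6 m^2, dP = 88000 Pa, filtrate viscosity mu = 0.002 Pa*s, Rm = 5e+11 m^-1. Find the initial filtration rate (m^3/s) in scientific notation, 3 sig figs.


rate = A * dP / (mu * Rm)
rate = 1.6 * 88000 / (0.002 * 5e+11)
rate = 140800.0 / 1.000e+09
rate = 1.41e-04 m^3/s


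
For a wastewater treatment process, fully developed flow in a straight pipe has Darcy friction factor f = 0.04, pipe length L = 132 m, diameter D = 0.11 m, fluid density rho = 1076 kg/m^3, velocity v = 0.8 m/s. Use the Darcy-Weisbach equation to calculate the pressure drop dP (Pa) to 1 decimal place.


dP = f * (L/D) * (rho*v^2/2)
dP = 0.04 * (132/0.11) * (1076*0.8^2/2)
L/D = 1200.0
rho*v^2/2 = 1076*0.64/2 = 344.32
dP = 0.04 * 1200.0 * 344.32
dP = 16527.4 Pa


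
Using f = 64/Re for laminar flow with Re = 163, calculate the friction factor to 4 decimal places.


f = 64 / Re
f = 64 / 163
f = 0.3926


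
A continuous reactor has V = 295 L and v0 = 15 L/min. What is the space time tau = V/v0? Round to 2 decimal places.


tau = V / v0
tau = 295 / 15
tau = 19.67 min


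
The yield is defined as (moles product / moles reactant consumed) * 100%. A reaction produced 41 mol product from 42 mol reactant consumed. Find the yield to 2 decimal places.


Yield = (moles product / moles consumed) * 100%
Yield = (41 / 42) * 100
Yield = 0.9762 * 100
Yield = 97.62%


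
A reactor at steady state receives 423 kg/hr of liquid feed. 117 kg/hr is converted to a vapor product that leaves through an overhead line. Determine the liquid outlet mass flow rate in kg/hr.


Steady-state mass balance on the main outlet: F_out = F_in - F_removed
F_out = 423 - 117
F_out = 306 kg/hr


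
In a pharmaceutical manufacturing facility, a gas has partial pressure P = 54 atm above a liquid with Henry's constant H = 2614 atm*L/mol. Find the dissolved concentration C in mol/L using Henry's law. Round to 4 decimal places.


C = P / H
C = 54 / 2614
C = 0.0207 mol/L


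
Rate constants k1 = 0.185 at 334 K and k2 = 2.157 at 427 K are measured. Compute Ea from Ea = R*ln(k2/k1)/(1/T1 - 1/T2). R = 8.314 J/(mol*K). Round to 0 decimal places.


Ea = R * ln(k2/k1) / (1/T1 - 1/T2)
ln(k2/k1) = ln(2.157/0.185) = 2.4561178
1/T1 - 1/T2 = 1/334 - 1/427 = 0.000652091601
Ea = 8.314 * 2.4561178 / 0.000652091601
Ea = 31315 J/mol


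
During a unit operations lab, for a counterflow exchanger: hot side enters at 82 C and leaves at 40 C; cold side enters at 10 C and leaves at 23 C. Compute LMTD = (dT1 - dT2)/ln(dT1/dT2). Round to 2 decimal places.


dT1 = Th_in - Tc_out = 82 - 23 = 59
dT2 = Th_out - Tc_in = 40 - 10 = 30
LMTD = (dT1 - dT2) / ln(dT1/dT2)
LMTD = (59 - 30) / ln(59/30)
LMTD = 42.88 K


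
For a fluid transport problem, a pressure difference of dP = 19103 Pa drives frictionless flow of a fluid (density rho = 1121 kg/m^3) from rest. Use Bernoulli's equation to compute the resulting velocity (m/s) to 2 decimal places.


v = sqrt(2*dP/rho)
v = sqrt(2*19103/1121)
v = sqrt(34.08207)
v = 5.84 m/s


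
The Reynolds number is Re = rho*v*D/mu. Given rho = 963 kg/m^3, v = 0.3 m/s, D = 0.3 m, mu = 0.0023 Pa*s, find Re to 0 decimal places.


Re = rho * v * D / mu
Re = 963 * 0.3 * 0.3 / 0.0023
Re = 86.67 / 0.0023
Re = 37683


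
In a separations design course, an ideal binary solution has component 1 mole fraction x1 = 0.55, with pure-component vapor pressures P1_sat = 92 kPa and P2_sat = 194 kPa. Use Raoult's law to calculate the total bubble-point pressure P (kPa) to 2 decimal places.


P = x1*P1_sat + x2*P2_sat
x2 = 1 - x1 = 1 - 0.55 = 0.45
P = 0.55*92 + 0.45*194
P = 50.6 + 87.3
P = 137.90 kPa


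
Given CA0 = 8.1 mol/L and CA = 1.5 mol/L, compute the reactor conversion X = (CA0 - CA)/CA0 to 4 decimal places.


X = (CA0 - CA) / CA0
X = (8.1 - 1.5) / 8.1
X = 6.6 / 8.1
X = 0.8148


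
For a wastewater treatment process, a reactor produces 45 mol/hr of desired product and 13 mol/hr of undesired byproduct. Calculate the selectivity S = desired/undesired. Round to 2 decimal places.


S = desired product rate / undesired product rate
S = 45 / 13
S = 3.46


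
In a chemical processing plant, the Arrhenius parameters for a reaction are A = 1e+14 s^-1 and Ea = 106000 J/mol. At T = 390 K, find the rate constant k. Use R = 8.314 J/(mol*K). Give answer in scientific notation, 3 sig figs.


k = A * exp(-Ea/(R*T))
k = 1e+14 * exp(-106000 / (8.314 * 390))
k = 1e+14 * exp(-32.691228)
k = 6.34e-01


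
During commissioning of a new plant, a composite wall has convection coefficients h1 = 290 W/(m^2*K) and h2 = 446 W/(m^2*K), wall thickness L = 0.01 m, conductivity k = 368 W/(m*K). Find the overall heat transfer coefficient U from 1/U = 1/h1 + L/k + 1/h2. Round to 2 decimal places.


1/U = 1/h1 + L/k + 1/h2
1/U = 1/290 + 0.01/368 + 1/446
1/U = 0.0034482759 + 2.71739e-05 + 0.0022421525
1/U = 0.0057176023
U = 174.90 W/(m^2*K)


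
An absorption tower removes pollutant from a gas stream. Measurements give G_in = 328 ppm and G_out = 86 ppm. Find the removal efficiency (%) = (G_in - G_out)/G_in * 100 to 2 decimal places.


Efficiency = (G_in - G_out) / G_in * 100%
Efficiency = (328 - 86) / 328 * 100
Efficiency = 242 / 328 * 100
Efficiency = 73.78%


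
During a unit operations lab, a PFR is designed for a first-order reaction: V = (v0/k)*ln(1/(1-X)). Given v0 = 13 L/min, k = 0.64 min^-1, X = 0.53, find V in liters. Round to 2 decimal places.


V = (v0/k) * ln(1/(1-X))
V = (13/0.64) * ln(1/(1-0.53))
V = 20.3125 * ln(2.12766)
V = 20.3125 * 0.755023
V = 15.34 L


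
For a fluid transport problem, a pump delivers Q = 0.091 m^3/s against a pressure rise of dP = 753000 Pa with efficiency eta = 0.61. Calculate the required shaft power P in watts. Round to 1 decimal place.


P = Q * dP / eta
P = 0.091 * 753000 / 0.61
P = 68523.0 / 0.61
P = 112332.8 W


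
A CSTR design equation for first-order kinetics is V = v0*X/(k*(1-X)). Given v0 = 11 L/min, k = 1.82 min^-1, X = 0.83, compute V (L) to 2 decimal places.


V = v0 * X / (k * (1 - X))
V = 11 * 0.83 / (1.82 * (1 - 0.83))
V = 9.13 / (1.82 * 0.17)
V = 9.13 / 0.3094
V = 29.51 L


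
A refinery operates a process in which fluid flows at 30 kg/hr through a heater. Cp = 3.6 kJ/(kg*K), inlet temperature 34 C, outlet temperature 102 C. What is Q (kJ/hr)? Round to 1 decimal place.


Q = m_dot * Cp * (T2 - T1)
Q = 30 * 3.6 * (102 - 34)
Q = 30 * 3.6 * 68
Q = 7344.0 kJ/hr


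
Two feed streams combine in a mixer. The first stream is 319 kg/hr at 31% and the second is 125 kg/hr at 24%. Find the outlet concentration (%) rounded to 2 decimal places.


Mass balance on solute: F1*x1 + F2*x2 = F3*x3
F3 = F1 + F2 = 319 + 125 = 444 kg/hr
x3 = (F1*x1 + F2*x2)/F3
x3 = (319*0.31 + 125*0.24) / 444
x3 = 29.03%


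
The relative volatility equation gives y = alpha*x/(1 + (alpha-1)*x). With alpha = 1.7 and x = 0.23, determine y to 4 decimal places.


y = alpha*x / (1 + (alpha-1)*x)
y = 1.7*0.23 / (1 + (1.7-1)*0.23)
y = 0.391 / (1 + 0.161)
y = 0.391 / 1.161
y = 0.3368


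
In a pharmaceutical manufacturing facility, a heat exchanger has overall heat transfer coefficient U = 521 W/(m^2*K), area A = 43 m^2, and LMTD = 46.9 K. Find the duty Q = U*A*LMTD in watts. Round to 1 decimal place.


Q = U * A * LMTD
Q = 521 * 43 * 46.9
Q = 1050700.7 W


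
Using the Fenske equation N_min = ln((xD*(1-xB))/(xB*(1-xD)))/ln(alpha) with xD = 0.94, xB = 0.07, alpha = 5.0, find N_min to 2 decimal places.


N_min = ln((xD*(1-xB))/(xB*(1-xD))) / ln(alpha)
Numerator inside ln: 0.8742 / 0.0042 = 208.142857
ln(208.142857) = 5.338225
ln(alpha) = ln(5.0) = 1.609438
N_min = 5.338225 / 1.609438 = 3.32


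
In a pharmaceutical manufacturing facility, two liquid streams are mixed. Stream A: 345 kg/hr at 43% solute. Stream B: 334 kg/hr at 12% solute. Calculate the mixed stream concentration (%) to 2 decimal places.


Mass balance on solute: F1*x1 + F2*x2 = F3*x3
F3 = F1 + F2 = 345 + 334 = 679 kg/hr
x3 = (F1*x1 + F2*x2)/F3
x3 = (345*0.43 + 334*0.12) / 679
x3 = 27.75%


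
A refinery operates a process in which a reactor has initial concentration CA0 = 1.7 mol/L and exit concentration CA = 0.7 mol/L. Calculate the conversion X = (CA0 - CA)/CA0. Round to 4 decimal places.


X = (CA0 - CA) / CA0
X = (1.7 - 0.7) / 1.7
X = 1.0 / 1.7
X = 0.5882


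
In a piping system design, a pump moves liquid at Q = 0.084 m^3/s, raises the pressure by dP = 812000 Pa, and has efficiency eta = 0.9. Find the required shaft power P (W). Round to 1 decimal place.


P = Q * dP / eta
P = 0.084 * 812000 / 0.9
P = 68208.0 / 0.9
P = 75786.7 W


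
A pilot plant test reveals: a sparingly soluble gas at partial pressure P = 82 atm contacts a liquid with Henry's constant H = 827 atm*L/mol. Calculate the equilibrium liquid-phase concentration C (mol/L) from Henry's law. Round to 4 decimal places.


C = P / H
C = 82 / 827
C = 0.0992 mol/L


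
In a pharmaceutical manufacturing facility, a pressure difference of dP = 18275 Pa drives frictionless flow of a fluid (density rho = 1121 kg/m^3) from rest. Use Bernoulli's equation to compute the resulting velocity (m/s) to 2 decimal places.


v = sqrt(2*dP/rho)
v = sqrt(2*18275/1121)
v = sqrt(32.604817)
v = 5.71 m/s


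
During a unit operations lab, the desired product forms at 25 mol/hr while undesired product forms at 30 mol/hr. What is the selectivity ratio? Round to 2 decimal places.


S = desired product rate / undesired product rate
S = 25 / 30
S = 0.83


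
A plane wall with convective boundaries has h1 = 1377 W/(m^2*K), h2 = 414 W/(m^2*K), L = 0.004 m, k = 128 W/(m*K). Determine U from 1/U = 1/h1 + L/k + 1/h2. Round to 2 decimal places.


1/U = 1/h1 + L/k + 1/h2
1/U = 1/1377 + 0.004/128 + 1/414
1/U = 0.0007262164 + 3.125e-05 + 0.0024154589
1/U = 0.0031729253
U = 315.17 W/(m^2*K)


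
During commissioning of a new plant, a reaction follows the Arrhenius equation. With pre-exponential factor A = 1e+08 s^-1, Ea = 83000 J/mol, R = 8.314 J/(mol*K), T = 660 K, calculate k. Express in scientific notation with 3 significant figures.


k = A * exp(-Ea/(R*T))
k = 1e+08 * exp(-83000 / (8.314 * 660))
k = 1e+08 * exp(-15.126001)
k = 2.70e+01


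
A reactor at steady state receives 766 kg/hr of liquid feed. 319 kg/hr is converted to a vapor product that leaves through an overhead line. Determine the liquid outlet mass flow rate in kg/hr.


Steady-state mass balance on the main outlet: F_out = F_in - F_removed
F_out = 766 - 319
F_out = 447 kg/hr


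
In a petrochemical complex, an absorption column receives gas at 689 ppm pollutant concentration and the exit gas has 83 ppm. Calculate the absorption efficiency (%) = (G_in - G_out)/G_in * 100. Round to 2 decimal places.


Efficiency = (G_in - G_out) / G_in * 100%
Efficiency = (689 - 83) / 689 * 100
Efficiency = 606 / 689 * 100
Efficiency = 87.95%


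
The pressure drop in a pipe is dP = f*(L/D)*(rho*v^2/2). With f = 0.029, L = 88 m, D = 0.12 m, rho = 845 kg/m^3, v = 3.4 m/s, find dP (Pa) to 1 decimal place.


dP = f * (L/D) * (rho*v^2/2)
dP = 0.029 * (88/0.12) * (845*3.4^2/2)
L/D = 733.33333333
rho*v^2/2 = 845*11.56/2 = 4884.1
dP = 0.029 * 733.33333333 * 4884.1
dP = 103868.5 Pa


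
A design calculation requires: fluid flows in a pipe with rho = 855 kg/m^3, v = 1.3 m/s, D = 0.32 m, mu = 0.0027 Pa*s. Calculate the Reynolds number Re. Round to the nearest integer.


Re = rho * v * D / mu
Re = 855 * 1.3 * 0.32 / 0.0027
Re = 355.68 / 0.0027
Re = 131733


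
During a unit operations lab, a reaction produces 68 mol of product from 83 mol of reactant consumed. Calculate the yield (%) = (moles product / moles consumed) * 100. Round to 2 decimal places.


Yield = (moles product / moles consumed) * 100%
Yield = (68 / 83) * 100
Yield = 0.8193 * 100
Yield = 81.93%


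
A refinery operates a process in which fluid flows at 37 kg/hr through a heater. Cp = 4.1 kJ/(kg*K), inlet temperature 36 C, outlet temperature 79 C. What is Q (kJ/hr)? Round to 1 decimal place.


Q = m_dot * Cp * (T2 - T1)
Q = 37 * 4.1 * (79 - 36)
Q = 37 * 4.1 * 43
Q = 6523.1 kJ/hr


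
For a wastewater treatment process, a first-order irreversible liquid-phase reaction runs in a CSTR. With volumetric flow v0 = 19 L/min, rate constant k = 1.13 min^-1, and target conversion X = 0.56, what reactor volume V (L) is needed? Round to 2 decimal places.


V = v0 * X / (k * (1 - X))
V = 19 * 0.56 / (1.13 * (1 - 0.56))
V = 10.64 / (1.13 * 0.44)
V = 10.64 / 0.4972
V = 21.40 L


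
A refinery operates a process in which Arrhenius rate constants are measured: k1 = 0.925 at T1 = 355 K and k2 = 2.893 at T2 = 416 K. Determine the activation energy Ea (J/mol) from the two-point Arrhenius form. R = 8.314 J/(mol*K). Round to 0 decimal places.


Ea = R * ln(k2/k1) / (1/T1 - 1/T2)
ln(k2/k1) = ln(2.893/0.925) = 1.1402556
1/T1 - 1/T2 = 1/355 - 1/416 = 0.000413055255
Ea = 8.314 * 1.1402556 / 0.000413055255
Ea = 22951 J/mol


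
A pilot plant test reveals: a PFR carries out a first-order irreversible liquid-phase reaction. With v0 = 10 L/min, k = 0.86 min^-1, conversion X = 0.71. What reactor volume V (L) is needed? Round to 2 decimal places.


V = (v0/k) * ln(1/(1-X))
V = (10/0.86) * ln(1/(1-0.71))
V = 11.627907 * ln(3.448276)
V = 11.627907 * 1.237874
V = 14.39 L


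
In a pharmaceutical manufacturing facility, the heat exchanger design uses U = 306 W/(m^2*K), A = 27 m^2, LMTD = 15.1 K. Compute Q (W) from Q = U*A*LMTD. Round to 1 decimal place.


Q = U * A * LMTD
Q = 306 * 27 * 15.1
Q = 124756.2 W


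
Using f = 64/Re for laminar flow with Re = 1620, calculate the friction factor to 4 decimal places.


f = 64 / Re
f = 64 / 1620
f = 0.0395


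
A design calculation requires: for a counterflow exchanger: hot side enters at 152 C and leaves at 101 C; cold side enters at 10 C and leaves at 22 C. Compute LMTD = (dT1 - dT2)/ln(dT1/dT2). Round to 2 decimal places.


dT1 = Th_in - Tc_out = 152 - 22 = 130
dT2 = Th_out - Tc_in = 101 - 10 = 91
LMTD = (dT1 - dT2) / ln(dT1/dT2)
LMTD = (130 - 91) / ln(130/91)
LMTD = 109.34 K


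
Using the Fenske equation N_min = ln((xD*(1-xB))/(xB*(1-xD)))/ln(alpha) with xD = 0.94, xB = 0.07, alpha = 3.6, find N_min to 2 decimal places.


N_min = ln((xD*(1-xB))/(xB*(1-xD))) / ln(alpha)
Numerator inside ln: 0.8742 / 0.0042 = 208.142857
ln(208.142857) = 5.338225
ln(alpha) = ln(3.6) = 1.280934
N_min = 5.338225 / 1.280934 = 4.17


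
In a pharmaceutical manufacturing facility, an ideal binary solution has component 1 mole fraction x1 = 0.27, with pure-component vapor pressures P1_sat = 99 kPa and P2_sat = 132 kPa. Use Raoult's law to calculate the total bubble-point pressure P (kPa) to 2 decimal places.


P = x1*P1_sat + x2*P2_sat
x2 = 1 - x1 = 1 - 0.27 = 0.73
P = 0.27*99 + 0.73*132
P = 26.73 + 96.36
P = 123.09 kPa


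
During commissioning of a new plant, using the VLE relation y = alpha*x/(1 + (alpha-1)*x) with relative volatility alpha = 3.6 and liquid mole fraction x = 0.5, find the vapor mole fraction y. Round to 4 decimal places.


y = alpha*x / (1 + (alpha-1)*x)
y = 3.6*0.5 / (1 + (3.6-1)*0.5)
y = 1.8 / (1 + 1.3)
y = 1.8 / 2.3
y = 0.7826


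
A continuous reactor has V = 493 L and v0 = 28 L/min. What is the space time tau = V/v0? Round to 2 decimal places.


tau = V / v0
tau = 493 / 28
tau = 17.61 min


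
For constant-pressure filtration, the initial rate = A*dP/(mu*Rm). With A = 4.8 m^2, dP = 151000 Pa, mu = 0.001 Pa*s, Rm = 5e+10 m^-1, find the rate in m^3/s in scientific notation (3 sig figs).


rate = A * dP / (mu * Rm)
rate = 4.8 * 151000 / (0.001 * 5e+10)
rate = 724800.0 / 5.000e+07
rate = 1.45e-02 m^3/s


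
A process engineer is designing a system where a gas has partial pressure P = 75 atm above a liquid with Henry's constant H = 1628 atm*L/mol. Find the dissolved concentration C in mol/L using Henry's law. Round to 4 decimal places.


C = P / H
C = 75 / 1628
C = 0.0461 mol/L


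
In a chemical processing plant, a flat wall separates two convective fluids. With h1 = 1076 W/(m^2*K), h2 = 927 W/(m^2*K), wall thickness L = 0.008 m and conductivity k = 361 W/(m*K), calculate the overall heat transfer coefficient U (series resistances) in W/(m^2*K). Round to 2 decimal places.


1/U = 1/h1 + L/k + 1/h2
1/U = 1/1076 + 0.008/361 + 1/927
1/U = 0.000929368 + 2.21607e-05 + 0.0010787487
1/U = 0.0020302774
U = 492.54 W/(m^2*K)


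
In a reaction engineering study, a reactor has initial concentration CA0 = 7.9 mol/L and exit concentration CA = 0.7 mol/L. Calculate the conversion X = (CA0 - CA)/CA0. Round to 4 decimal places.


X = (CA0 - CA) / CA0
X = (7.9 - 0.7) / 7.9
X = 7.2 / 7.9
X = 0.9114


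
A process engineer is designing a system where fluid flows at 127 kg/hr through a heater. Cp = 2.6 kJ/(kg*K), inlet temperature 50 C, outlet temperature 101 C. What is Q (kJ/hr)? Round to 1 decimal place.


Q = m_dot * Cp * (T2 - T1)
Q = 127 * 2.6 * (101 - 50)
Q = 127 * 2.6 * 51
Q = 16840.2 kJ/hr


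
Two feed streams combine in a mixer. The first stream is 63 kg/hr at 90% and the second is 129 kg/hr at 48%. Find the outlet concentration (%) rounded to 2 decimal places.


Mass balance on solute: F1*x1 + F2*x2 = F3*x3
F3 = F1 + F2 = 63 + 129 = 192 kg/hr
x3 = (F1*x1 + F2*x2)/F3
x3 = (63*0.9 + 129*0.48) / 192
x3 = 61.78%


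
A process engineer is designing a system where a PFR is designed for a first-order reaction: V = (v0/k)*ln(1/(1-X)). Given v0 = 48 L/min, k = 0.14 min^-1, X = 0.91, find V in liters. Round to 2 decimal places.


V = (v0/k) * ln(1/(1-X))
V = (48/0.14) * ln(1/(1-0.91))
V = 342.857143 * ln(11.111111)
V = 342.857143 * 2.407946
V = 825.58 L


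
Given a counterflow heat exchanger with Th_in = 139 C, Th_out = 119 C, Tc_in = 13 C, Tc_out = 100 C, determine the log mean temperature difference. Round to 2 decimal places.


dT1 = Th_in - Tc_out = 139 - 100 = 39
dT2 = Th_out - Tc_in = 119 - 13 = 106
LMTD = (dT1 - dT2) / ln(dT1/dT2)
LMTD = (39 - 106) / ln(39/106)
LMTD = 67.01 K


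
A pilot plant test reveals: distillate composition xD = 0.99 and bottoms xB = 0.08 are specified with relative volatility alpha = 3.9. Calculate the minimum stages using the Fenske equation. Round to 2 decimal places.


N_min = ln((xD*(1-xB))/(xB*(1-xD))) / ln(alpha)
Numerator inside ln: 0.9108 / 0.0008 = 1138.5
ln(1138.5) = 7.037467
ln(alpha) = ln(3.9) = 1.360977
N_min = 7.037467 / 1.360977 = 5.17


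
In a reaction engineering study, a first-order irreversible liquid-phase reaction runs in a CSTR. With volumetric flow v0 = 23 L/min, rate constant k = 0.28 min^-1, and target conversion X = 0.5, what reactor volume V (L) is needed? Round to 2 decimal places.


V = v0 * X / (k * (1 - X))
V = 23 * 0.5 / (0.28 * (1 - 0.5))
V = 11.5 / (0.28 * 0.5)
V = 11.5 / 0.14
V = 82.14 L


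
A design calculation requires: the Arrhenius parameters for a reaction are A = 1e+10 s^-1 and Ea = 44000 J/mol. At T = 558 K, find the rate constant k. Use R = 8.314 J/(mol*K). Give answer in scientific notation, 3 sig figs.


k = A * exp(-Ea/(R*T))
k = 1e+10 * exp(-44000 / (8.314 * 558))
k = 1e+10 * exp(-9.484369)
k = 7.60e+05


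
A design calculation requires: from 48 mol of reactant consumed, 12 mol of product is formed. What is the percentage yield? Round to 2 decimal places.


Yield = (moles product / moles consumed) * 100%
Yield = (12 / 48) * 100
Yield = 0.25 * 100
Yield = 25.00%


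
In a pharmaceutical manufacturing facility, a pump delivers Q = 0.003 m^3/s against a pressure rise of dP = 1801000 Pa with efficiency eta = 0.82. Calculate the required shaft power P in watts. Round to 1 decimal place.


P = Q * dP / eta
P = 0.003 * 1801000 / 0.82
P = 5403.0 / 0.82
P = 6589.0 W


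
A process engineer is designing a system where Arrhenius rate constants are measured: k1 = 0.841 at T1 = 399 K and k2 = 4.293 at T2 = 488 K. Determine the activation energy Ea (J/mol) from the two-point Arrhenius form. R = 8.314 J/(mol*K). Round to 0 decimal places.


Ea = R * ln(k2/k1) / (1/T1 - 1/T2)
ln(k2/k1) = ln(4.293/0.841) = 1.6301494
1/T1 - 1/T2 = 1/399 - 1/488 = 0.000457085336
Ea = 8.314 * 1.6301494 / 0.000457085336
Ea = 29651 J/mol


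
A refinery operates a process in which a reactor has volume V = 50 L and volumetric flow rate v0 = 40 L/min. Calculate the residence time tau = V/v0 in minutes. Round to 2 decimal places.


tau = V / v0
tau = 50 / 40
tau = 1.25 min


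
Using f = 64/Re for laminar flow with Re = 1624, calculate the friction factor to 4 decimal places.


f = 64 / Re
f = 64 / 1624
f = 0.0394


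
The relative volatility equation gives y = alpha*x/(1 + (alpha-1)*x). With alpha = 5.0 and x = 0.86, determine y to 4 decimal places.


y = alpha*x / (1 + (alpha-1)*x)
y = 5.0*0.86 / (1 + (5.0-1)*0.86)
y = 4.3 / (1 + 3.44)
y = 4.3 / 4.44
y = 0.9685


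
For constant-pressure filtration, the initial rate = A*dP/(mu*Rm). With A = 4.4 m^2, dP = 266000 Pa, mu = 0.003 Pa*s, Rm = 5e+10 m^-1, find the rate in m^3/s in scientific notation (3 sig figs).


rate = A * dP / (mu * Rm)
rate = 4.4 * 266000 / (0.003 * 5e+10)
rate = 1170400.0 / 1.500e+08
rate = 7.80e-03 m^3/s


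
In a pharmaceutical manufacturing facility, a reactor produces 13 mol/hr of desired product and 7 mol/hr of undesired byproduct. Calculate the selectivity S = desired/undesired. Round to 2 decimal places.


S = desired product rate / undesired product rate
S = 13 / 7
S = 1.86


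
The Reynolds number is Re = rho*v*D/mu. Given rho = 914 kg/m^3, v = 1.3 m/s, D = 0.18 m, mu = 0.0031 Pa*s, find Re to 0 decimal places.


Re = rho * v * D / mu
Re = 914 * 1.3 * 0.18 / 0.0031
Re = 213.876 / 0.0031
Re = 68992


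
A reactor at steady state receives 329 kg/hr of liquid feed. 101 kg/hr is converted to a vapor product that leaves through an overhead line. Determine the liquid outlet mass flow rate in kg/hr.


Steady-state mass balance on the main outlet: F_out = F_in - F_removed
F_out = 329 - 101
F_out = 228 kg/hr


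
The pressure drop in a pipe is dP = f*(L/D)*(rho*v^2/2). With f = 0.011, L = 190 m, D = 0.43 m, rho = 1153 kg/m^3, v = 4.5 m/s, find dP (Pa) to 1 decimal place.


dP = f * (L/D) * (rho*v^2/2)
dP = 0.011 * (190/0.43) * (1153*4.5^2/2)
L/D = 441.86046512
rho*v^2/2 = 1153*20.25/2 = 11674.125
dP = 0.011 * 441.86046512 * 11674.125
dP = 56741.7 Pa


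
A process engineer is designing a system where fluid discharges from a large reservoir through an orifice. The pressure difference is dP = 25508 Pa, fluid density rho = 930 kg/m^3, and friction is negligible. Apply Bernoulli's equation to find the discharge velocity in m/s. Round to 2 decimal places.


v = sqrt(2*dP/rho)
v = sqrt(2*25508/930)
v = sqrt(54.855914)
v = 7.41 m/s


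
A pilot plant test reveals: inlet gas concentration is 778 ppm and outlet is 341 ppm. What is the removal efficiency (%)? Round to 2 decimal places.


Efficiency = (G_in - G_out) / G_in * 100%
Efficiency = (778 - 341) / 778 * 100
Efficiency = 437 / 778 * 100
Efficiency = 56.17%


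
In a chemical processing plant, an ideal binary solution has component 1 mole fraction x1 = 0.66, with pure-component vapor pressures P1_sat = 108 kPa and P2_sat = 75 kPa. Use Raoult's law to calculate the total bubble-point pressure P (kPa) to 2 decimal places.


P = x1*P1_sat + x2*P2_sat
x2 = 1 - x1 = 1 - 0.66 = 0.34
P = 0.66*108 + 0.34*75
P = 71.28 + 25.5
P = 96.78 kPa


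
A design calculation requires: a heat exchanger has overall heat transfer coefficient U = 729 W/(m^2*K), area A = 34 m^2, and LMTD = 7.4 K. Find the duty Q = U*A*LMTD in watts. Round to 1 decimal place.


Q = U * A * LMTD
Q = 729 * 34 * 7.4
Q = 183416.4 W


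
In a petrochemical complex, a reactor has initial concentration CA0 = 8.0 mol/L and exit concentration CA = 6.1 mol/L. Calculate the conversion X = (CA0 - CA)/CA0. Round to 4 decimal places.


X = (CA0 - CA) / CA0
X = (8.0 - 6.1) / 8.0
X = 1.9 / 8.0
X = 0.2375


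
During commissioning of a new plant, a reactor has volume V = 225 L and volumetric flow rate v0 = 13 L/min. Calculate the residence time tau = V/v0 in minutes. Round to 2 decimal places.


tau = V / v0
tau = 225 / 13
tau = 17.31 min


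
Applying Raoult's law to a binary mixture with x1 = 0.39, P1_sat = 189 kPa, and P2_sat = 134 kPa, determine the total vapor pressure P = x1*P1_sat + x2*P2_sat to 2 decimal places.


P = x1*P1_sat + x2*P2_sat
x2 = 1 - x1 = 1 - 0.39 = 0.61
P = 0.39*189 + 0.61*134
P = 73.71 + 81.74
P = 155.45 kPa


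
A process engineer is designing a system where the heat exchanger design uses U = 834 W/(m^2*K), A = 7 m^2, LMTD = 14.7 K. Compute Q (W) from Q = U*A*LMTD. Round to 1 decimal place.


Q = U * A * LMTD
Q = 834 * 7 * 14.7
Q = 85818.6 W


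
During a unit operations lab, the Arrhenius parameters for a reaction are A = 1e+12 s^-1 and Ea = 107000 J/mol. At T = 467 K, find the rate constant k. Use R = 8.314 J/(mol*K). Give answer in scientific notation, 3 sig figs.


k = A * exp(-Ea/(R*T))
k = 1e+12 * exp(-107000 / (8.314 * 467))
k = 1e+12 * exp(-27.558583)
k = 1.08e+00


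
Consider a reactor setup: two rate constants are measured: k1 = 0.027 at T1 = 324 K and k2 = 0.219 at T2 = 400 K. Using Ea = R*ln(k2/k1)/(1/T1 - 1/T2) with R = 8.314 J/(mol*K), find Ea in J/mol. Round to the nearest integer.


Ea = R * ln(k2/k1) / (1/T1 - 1/T2)
ln(k2/k1) = ln(0.219/0.027) = 2.0932349
1/T1 - 1/T2 = 1/324 - 1/400 = 0.000586419753
Ea = 8.314 * 2.0932349 / 0.000586419753
Ea = 29677 J/mol


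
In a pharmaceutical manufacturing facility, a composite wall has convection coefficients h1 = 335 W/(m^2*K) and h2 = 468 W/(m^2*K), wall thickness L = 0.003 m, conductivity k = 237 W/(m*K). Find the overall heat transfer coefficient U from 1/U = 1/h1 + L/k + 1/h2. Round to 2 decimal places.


1/U = 1/h1 + L/k + 1/h2
1/U = 1/335 + 0.003/237 + 1/468
1/U = 0.0029850746 + 1.26582e-05 + 0.0021367521
1/U = 0.0051344849
U = 194.76 W/(m^2*K)


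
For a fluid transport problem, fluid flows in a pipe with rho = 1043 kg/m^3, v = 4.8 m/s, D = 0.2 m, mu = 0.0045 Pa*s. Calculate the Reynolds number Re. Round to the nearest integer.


Re = rho * v * D / mu
Re = 1043 * 4.8 * 0.2 / 0.0045
Re = 1001.28 / 0.0045
Re = 222507


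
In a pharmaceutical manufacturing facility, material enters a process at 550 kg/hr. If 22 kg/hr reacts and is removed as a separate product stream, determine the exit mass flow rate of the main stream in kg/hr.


Steady-state mass balance on the main outlet: F_out = F_in - F_removed
F_out = 550 - 22
F_out = 528 kg/hr


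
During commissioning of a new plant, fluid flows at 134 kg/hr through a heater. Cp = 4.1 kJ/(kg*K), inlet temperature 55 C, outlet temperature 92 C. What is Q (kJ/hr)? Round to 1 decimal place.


Q = m_dot * Cp * (T2 - T1)
Q = 134 * 4.1 * (92 - 55)
Q = 134 * 4.1 * 37
Q = 20327.8 kJ/hr


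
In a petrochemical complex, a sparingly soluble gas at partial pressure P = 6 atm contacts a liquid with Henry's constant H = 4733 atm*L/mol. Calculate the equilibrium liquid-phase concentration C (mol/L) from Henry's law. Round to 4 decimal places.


C = P / H
C = 6 / 4733
C = 0.0013 mol/L


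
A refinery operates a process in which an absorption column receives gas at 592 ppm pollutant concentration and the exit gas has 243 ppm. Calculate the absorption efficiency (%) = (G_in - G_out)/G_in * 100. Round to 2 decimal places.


Efficiency = (G_in - G_out) / G_in * 100%
Efficiency = (592 - 243) / 592 * 100
Efficiency = 349 / 592 * 100
Efficiency = 58.95%


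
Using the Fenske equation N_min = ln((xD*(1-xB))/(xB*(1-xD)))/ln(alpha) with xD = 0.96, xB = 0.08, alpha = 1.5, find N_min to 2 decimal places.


N_min = ln((xD*(1-xB))/(xB*(1-xD))) / ln(alpha)
Numerator inside ln: 0.8832 / 0.0032 = 276.0
ln(276.0) = 5.620401
ln(alpha) = ln(1.5) = 0.405465
N_min = 5.620401 / 0.405465 = 13.86


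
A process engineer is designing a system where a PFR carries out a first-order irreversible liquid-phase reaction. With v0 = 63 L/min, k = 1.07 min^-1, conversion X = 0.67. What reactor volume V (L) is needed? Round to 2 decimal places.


V = (v0/k) * ln(1/(1-X))
V = (63/1.07) * ln(1/(1-0.67))
V = 58.878505 * ln(3.030303)
V = 58.878505 * 1.108663
V = 65.28 L


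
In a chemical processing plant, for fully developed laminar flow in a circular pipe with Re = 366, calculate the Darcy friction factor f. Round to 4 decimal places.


f = 64 / Re
f = 64 / 366
f = 0.1749


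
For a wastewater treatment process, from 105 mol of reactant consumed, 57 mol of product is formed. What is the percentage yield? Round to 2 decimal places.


Yield = (moles product / moles consumed) * 100%
Yield = (57 / 105) * 100
Yield = 0.5429 * 100
Yield = 54.29%


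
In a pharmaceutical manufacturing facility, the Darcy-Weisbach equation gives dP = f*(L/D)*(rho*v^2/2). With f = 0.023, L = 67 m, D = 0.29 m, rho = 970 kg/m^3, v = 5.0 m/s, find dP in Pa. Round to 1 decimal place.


dP = f * (L/D) * (rho*v^2/2)
dP = 0.023 * (67/0.29) * (970*5.0^2/2)
L/D = 231.03448276
rho*v^2/2 = 970*25.0/2 = 12125.0
dP = 0.023 * 231.03448276 * 12125.0
dP = 64429.7 Pa


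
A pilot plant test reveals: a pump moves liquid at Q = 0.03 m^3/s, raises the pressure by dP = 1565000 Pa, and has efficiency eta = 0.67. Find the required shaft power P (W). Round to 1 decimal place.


P = Q * dP / eta
P = 0.03 * 1565000 / 0.67
P = 46950.0 / 0.67
P = 70074.6 W


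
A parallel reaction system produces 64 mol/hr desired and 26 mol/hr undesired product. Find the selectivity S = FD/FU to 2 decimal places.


S = desired product rate / undesired product rate
S = 64 / 26
S = 2.46


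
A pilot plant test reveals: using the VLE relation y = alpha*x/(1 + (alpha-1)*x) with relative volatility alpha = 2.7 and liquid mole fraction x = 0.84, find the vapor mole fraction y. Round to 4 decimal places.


y = alpha*x / (1 + (alpha-1)*x)
y = 2.7*0.84 / (1 + (2.7-1)*0.84)
y = 2.268 / (1 + 1.428)
y = 2.268 / 2.428
y = 0.9341


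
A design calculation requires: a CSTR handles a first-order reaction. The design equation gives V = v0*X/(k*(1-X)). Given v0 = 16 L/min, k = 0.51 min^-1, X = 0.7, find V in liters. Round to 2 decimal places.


V = v0 * X / (k * (1 - X))
V = 16 * 0.7 / (0.51 * (1 - 0.7))
V = 11.2 / (0.51 * 0.3)
V = 11.2 / 0.153
V = 73.20 L


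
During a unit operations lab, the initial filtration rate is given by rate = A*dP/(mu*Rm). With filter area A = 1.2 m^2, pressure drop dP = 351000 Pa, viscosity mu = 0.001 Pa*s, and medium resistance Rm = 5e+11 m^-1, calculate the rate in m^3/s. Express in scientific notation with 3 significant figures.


rate = A * dP / (mu * Rm)
rate = 1.2 * 351000 / (0.001 * 5e+11)
rate = 421200.0 / 5.000e+08
rate = 8.42e-04 m^3/s


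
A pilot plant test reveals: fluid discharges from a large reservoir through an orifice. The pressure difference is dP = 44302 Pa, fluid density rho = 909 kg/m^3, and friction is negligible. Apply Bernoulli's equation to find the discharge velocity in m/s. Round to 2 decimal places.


v = sqrt(2*dP/rho)
v = sqrt(2*44302/909)
v = sqrt(97.474147)
v = 9.87 m/s


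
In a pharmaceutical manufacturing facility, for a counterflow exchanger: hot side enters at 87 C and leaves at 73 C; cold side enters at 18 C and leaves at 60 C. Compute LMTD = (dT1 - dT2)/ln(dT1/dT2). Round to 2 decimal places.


dT1 = Th_in - Tc_out = 87 - 60 = 27
dT2 = Th_out - Tc_in = 73 - 18 = 55
LMTD = (dT1 - dT2) / ln(dT1/dT2)
LMTD = (27 - 55) / ln(27/55)
LMTD = 39.35 K


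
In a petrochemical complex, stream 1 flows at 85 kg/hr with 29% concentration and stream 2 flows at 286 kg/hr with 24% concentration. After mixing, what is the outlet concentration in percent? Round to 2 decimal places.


Mass balance on solute: F1*x1 + F2*x2 = F3*x3
F3 = F1 + F2 = 85 + 286 = 371 kg/hr
x3 = (F1*x1 + F2*x2)/F3
x3 = (85*0.29 + 286*0.24) / 371
x3 = 25.15%


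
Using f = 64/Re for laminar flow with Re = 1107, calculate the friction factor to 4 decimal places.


f = 64 / Re
f = 64 / 1107
f = 0.0578


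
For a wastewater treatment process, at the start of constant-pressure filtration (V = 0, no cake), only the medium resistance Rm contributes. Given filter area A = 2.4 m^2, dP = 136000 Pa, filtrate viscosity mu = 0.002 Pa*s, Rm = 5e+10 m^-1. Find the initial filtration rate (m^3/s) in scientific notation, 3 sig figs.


rate = A * dP / (mu * Rm)
rate = 2.4 * 136000 / (0.002 * 5e+10)
rate = 326400.0 / 1.000e+08
rate = 3.26e-03 m^3/s


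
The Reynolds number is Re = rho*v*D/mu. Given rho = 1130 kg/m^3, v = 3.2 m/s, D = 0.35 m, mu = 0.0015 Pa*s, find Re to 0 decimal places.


Re = rho * v * D / mu
Re = 1130 * 3.2 * 0.35 / 0.0015
Re = 1265.6 / 0.0015
Re = 843733
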